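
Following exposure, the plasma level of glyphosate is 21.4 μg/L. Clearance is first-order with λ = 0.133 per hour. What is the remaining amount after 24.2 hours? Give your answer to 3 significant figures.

0.856 μg/L

t½ = ln 2 / λ = 0.69315 / 0.133 ≈ 5.2116 hours.
Number of half-lives: n = 24.2/5.2116 ≈ 4.6435.
Remaining = 21.4 × (1/2)^4.6435 = 21.4 × 0.040011 ≈ 0.85624 μg/L.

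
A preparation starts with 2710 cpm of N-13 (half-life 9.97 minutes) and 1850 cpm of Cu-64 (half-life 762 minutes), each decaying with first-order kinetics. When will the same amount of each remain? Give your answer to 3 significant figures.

5.56 minutes

Set 2710·(1/2)^(t/9.97) = 1850·(1/2)^(t/762).
Taking log₂: log₂(2710/1850) = t·(1/9.97 − 1/762).
log₂(1.4649) = 0.55077; 1/9.97 − 1/762 = 0.098989.
t = 0.55077 / 0.098989 ≈ 5.564 minutes.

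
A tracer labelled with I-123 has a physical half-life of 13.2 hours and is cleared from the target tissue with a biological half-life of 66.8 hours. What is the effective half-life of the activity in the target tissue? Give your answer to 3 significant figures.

1/t_eff = 1/t_phys + 1/t_biol = 1/13.2 + 1/66.8 = 0.090728 per hour.
t_eff = 13.2 × 66.8 / (13.2 + 66.8) ≈ 11.022 hours.

11.0 hours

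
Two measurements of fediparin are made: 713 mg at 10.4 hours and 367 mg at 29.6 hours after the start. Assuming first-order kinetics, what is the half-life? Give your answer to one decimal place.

Over Δt = 29.6 − 10.4 = 19.2 hours, the level fell by a factor of 713/367 ≈ 1.9428.
n = log₂(1.9428) ≈ 0.95812 half-lives, so t½ = 19.2/0.95812 ≈ 20.039 hours.

20.0 hours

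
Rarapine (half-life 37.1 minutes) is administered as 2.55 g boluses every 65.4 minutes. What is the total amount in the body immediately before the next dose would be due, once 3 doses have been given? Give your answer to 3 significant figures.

The 3 doses were given 196.2, 130.8, 65.4 minutes ago.
Total = 2.55·(1/2)^(196.2/37.1) + 2.55·(1/2)^(130.8/37.1) + 2.55·(1/2)^(65.4/37.1)
      = 0.065248 + 0.22143 + 0.75142 ≈ 1.0381 g.

1.04 g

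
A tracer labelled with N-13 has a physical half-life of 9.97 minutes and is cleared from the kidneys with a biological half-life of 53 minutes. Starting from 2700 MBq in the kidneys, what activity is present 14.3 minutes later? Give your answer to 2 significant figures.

830 MBq

1/t_eff = 1/t_phys + 1/t_biol = 1/9.97 + 1/53 = 0.11917 per minute.
t_eff = 9.97 × 53 / (9.97 + 53) ≈ 8.3915 minutes.
Remaining = 2700 × (1/2)^(14.3/8.3915) = 2700 × (1/2)^1.7041 ≈ 828.66 MBq.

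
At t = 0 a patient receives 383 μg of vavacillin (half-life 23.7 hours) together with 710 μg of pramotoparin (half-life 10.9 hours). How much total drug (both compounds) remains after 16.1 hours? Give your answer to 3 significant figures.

vavacillin: 383 × (1/2)^(16.1/23.7) = 383 × (1/2)^0.67932 ≈ 239.17 μg.
pramotoparin: 710 × (1/2)^(16.1/10.9) = 710 × (1/2)^1.4771 ≈ 255.05 μg.
Total = 239.17 + 255.05 ≈ 494.21 μg.

494 μg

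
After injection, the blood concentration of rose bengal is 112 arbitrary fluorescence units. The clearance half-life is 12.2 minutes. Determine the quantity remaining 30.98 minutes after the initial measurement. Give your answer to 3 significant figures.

19.3 arbitrary fluorescence units

Number of half-lives: n = 30.98/12.2 ≈ 2.5393.
Remaining = 112 × (1/2)^2.5393 = 112 × 0.17202 ≈ 19.266 arbitrary fluorescence units.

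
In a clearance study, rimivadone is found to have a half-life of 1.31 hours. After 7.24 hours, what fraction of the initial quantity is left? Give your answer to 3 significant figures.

n = 7.24/1.31 ≈ 5.5267 half-lives.
Fraction remaining = (1/2)^5.5267 ≈ 0.021692.

0.0217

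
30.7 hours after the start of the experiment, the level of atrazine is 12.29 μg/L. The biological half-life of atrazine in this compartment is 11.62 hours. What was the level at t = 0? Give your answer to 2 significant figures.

77 μg/L

Number of half-lives elapsed: n = 30.7/11.62 ≈ 2.642.
A₀ = A × 2^n = 12.29 × 2^2.642 = 12.29 × 6.2419 ≈ 76.714 μg/L.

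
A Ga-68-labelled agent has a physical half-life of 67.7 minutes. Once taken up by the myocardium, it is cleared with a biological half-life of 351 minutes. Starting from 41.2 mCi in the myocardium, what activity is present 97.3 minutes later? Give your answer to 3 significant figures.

12.6 mCi

1/t_eff = 1/t_phys + 1/t_biol = 1/67.7 + 1/351 = 0.01762 per minute.
t_eff = 67.7 × 351 / (67.7 + 351) ≈ 56.754 minutes.
Remaining = 41.2 × (1/2)^(97.3/56.754) = 41.2 × (1/2)^1.7144 ≈ 12.555 mCi.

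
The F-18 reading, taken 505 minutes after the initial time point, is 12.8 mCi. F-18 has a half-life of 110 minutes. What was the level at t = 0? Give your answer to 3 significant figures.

Number of half-lives elapsed: n = 505/110 ≈ 4.5909.
A₀ = A × 2^n = 12.8 × 2^4.5909 = 12.8 × 24.099 ≈ 308.47 mCi.

308 mCi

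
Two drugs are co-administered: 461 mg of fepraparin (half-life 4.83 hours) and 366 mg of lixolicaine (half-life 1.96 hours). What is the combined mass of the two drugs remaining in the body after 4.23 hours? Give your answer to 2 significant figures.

330 mg

fepraparin: 461 × (1/2)^(4.23/4.83) = 461 × (1/2)^0.87578 ≈ 251.23 mg.
lixolicaine: 366 × (1/2)^(4.23/1.96) = 366 × (1/2)^2.1582 ≈ 81.999 mg.
Total = 251.23 + 81.999 ≈ 333.23 mg.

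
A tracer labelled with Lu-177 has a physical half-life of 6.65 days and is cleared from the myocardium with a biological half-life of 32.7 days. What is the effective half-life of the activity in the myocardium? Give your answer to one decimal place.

5.5 days

1/t_eff = 1/t_phys + 1/t_biol = 1/6.65 + 1/32.7 = 0.18096 per day.
t_eff = 6.65 × 32.7 / (6.65 + 32.7) ≈ 5.5262 days.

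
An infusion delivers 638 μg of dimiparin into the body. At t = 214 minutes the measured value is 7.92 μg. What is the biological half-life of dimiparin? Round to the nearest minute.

34 minutes

A/A₀ = 7.92/638 ≈ 0.012414.
n = log₂(80.556) ≈ 6.3319 half-lives elapsed in 214 minutes.
t½ = 214/6.3319 ≈ 33.797 minutes.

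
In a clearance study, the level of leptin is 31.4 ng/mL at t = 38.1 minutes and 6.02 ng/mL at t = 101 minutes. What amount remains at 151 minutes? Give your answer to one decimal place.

1.6 ng/mL

Over Δt = 101 − 38.1 = 62.9 minutes, the level fell by a factor of 31.4/6.02 ≈ 5.2159.
n = log₂(5.2159) ≈ 2.3829 half-lives, so t½ = 62.9/2.3829 ≈ 26.396 minutes.
From t = 101 to t = 151: 6.02 × (1/2)^((151−101)/26.396) ≈ 1.6195 ng/mL.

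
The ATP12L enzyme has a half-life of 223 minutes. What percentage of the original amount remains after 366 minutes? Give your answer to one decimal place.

n = 366/223 ≈ 1.6413 half-lives.
Fraction remaining = (1/2)^1.6413 ≈ 0.32058, i.e. 32.058%.

32.1%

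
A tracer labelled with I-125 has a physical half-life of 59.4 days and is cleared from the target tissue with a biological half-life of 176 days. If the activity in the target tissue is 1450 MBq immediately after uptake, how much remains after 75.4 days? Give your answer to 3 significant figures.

447 MBq

1/t_eff = 1/t_phys + 1/t_biol = 1/59.4 + 1/176 = 0.022517 per day.
t_eff = 59.4 × 176 / (59.4 + 176) ≈ 44.411 days.
Remaining = 1450 × (1/2)^(75.4/44.411) = 1450 × (1/2)^1.6978 ≈ 446.98 MBq.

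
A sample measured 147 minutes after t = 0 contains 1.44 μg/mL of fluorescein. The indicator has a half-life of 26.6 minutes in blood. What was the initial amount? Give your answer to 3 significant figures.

Number of half-lives elapsed: n = 147/26.6 ≈ 5.5263.
A₀ = A × 2^n = 1.44 × 2^5.5263 = 1.44 × 46.088 ≈ 66.367 μg/mL.

66.4 μg/mL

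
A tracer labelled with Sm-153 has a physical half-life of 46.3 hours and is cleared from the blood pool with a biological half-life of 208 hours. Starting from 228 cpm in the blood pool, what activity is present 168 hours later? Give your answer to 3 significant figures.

1/t_eff = 1/t_phys + 1/t_biol = 1/46.3 + 1/208 = 0.026406 per hour.
t_eff = 46.3 × 208 / (46.3 + 208) ≈ 37.87 hours.
Remaining = 228 × (1/2)^(168/37.87) = 228 × (1/2)^4.4362 ≈ 10.532 cpm.

10.5 cpm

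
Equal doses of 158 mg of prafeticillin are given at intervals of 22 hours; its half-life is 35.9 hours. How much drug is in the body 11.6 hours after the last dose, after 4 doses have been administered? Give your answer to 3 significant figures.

298 mg

The 4 doses were given 77.6, 55.6, 33.6, 11.6 hours ago.
Total = 158·(1/2)^(77.6/35.9) + 158·(1/2)^(55.6/35.9) + 158·(1/2)^(33.6/35.9) + 158·(1/2)^(11.6/35.9)
      = 35.315 + 54.005 + 82.587 + 126.3 ≈ 298.2 mg.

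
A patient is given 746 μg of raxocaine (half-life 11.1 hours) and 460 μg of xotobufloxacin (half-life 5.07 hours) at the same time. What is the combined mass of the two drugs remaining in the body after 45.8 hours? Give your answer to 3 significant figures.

43.6 μg

raxocaine: 746 × (1/2)^(45.8/11.1) = 746 × (1/2)^4.1261 ≈ 42.722 μg.
xotobufloxacin: 460 × (1/2)^(45.8/5.07) = 460 × (1/2)^9.0335 ≈ 0.8778 μg.
Total = 42.722 + 0.8778 ≈ 43.6 μg.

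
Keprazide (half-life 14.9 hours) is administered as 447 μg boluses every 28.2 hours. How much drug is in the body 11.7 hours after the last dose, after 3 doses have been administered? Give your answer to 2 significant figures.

The 3 doses were given 68.1, 39.9, 11.7 hours ago.
Total = 447·(1/2)^(68.1/14.9) + 447·(1/2)^(39.9/14.9) + 447·(1/2)^(11.7/14.9)
      = 18.813 + 69.854 + 259.38 ≈ 348.04 μg.

350 μg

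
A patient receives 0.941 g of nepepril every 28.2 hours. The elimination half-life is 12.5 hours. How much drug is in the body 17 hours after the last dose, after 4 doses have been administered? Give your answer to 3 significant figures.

The 4 doses were given 101.6, 73.4, 45.2, 17 hours ago.
Total = 0.941·(1/2)^(101.6/12.5) + 0.941·(1/2)^(73.4/12.5) + 0.941·(1/2)^(45.2/12.5) + 0.941·(1/2)^(17/12.5)
      = 0.0033637 + 0.016067 + 0.076748 + 0.3666 ≈ 0.46278 g.

0.463 g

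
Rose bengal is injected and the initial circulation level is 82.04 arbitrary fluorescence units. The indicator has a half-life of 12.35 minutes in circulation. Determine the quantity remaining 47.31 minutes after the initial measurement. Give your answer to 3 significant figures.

5.77 arbitrary fluorescence units

Number of half-lives: n = 47.31/12.35 ≈ 3.8308.
Remaining = 82.04 × (1/2)^3.8308 = 82.04 × 0.070279 ≈ 5.7657 arbitrary fluorescence units.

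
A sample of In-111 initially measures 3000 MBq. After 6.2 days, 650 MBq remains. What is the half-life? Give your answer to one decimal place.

2.8 days

A/A₀ = 650/3000 ≈ 0.21667.
n = log₂(4.6154) ≈ 2.2065 half-lives elapsed in 6.2 days.
t½ = 6.2/2.2065 ≈ 2.8099 days.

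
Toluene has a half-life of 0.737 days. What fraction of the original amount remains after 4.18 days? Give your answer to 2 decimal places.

n = 4.18/0.737 ≈ 5.6716 half-lives.
Fraction remaining = (1/2)^5.6716 ≈ 0.019618.

0.02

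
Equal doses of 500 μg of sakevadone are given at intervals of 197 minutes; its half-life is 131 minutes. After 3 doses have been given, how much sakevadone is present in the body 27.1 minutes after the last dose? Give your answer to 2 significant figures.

The 3 doses were given 421.1, 224.1, 27.1 minutes ago.
Total = 500·(1/2)^(421.1/131) + 500·(1/2)^(224.1/131) + 500·(1/2)^(27.1/131)
      = 53.865 + 152.76 + 433.21 ≈ 639.83 μg.

640 μg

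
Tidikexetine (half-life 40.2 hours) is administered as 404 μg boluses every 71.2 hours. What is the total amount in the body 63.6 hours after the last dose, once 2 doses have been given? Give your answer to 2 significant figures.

170 μg

The 2 doses were given 134.8, 63.6 hours ago.
Total = 404·(1/2)^(134.8/40.2) + 404·(1/2)^(63.6/40.2)
      = 39.533 + 134.94 ≈ 174.47 μg.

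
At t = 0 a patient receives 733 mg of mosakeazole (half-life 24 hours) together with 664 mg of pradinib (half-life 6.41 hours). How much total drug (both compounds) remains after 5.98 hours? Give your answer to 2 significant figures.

960 mg

mosakeazole: 733 × (1/2)^(5.98/24) = 733 × (1/2)^0.24917 ≈ 616.73 mg.
pradinib: 664 × (1/2)^(5.98/6.41) = 664 × (1/2)^0.93292 ≈ 347.8 mg.
Total = 616.73 + 347.8 ≈ 964.54 mg.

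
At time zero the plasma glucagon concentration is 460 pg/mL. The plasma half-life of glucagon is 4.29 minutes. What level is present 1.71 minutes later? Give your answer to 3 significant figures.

Number of half-lives: n = 1.71/4.29 ≈ 0.3986.
Remaining = 460 × (1/2)^0.3986 = 460 × 0.75859 ≈ 348.95 pg/mL.

349 pg/mL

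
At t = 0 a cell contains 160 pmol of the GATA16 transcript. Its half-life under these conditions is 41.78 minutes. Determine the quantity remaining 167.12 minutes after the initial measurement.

10 pmol

Elapsed time is 4 half-lives (167.12/41.78).
Each half-life halves the amount: 160 × (1/2)^4 = 160/16 = 10 pmol.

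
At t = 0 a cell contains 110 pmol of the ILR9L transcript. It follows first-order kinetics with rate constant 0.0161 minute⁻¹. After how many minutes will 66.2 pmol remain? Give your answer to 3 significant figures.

31.5 minutes

t½ = ln 2 / k = 0.69315 / 0.0161 ≈ 43.053 minutes.
Fraction remaining = 66.2/110 ≈ 0.60182.
n = log₂(110/66.2) = ln(1.6616)/ln 2 ≈ 0.7326 half-lives.
t = n × t½ = 0.7326 × 43.053 ≈ 31.54 minutes.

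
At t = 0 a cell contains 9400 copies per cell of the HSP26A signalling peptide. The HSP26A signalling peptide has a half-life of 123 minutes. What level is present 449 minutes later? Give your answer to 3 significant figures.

749 copies per cell

Number of half-lives: n = 449/123 ≈ 3.6504.
Remaining = 9400 × (1/2)^3.6504 = 9400 × 0.079638 ≈ 748.59 copies per cell.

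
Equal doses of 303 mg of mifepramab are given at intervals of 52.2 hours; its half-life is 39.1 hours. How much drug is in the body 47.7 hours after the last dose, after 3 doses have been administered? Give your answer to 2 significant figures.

200 mg

The 3 doses were given 152.1, 99.9, 47.7 hours ago.
Total = 303·(1/2)^(152.1/39.1) + 303·(1/2)^(99.9/39.1) + 303·(1/2)^(47.7/39.1)
      = 20.438 + 51.56 + 130.08 ≈ 202.08 mg.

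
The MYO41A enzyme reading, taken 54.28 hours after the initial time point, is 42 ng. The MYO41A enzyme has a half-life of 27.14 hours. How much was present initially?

Number of half-lives elapsed: n = 54.28/27.14 ≈ 2.
A₀ = A × 2^n = 42 × 2^2 = 42 × 4 ≈ 168 ng.

168 ng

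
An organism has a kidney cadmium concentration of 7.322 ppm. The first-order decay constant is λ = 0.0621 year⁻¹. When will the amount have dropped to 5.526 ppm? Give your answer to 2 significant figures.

4.5 years

t½ = ln 2 / λ = 0.69315 / 0.0621 ≈ 11.162 years.
Fraction remaining = 5.526/7.322 ≈ 0.75471.
n = log₂(7.322/5.526) = ln(1.325)/ln 2 ≈ 0.406 half-lives.
t = n × t½ = 0.406 × 11.162 ≈ 4.5317 years.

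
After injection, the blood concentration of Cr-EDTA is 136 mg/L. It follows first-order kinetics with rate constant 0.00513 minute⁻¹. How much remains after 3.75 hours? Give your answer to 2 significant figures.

43 mg/L

t½ = ln 2 / λ = 0.69315 / 0.00513 ≈ 135.12 minutes.
Convert the elapsed time: 3.75 hours = 225 minutes.
Number of half-lives: n = 225/135.12 ≈ 1.6652.
Remaining = 136 × (1/2)^1.6652 = 136 × 0.31529 ≈ 42.88 mg/L.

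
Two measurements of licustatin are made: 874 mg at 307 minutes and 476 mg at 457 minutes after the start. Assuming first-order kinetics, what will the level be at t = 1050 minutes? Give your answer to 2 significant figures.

Over Δt = 457 − 307 = 150 minutes, the level fell by a factor of 874/476 ≈ 1.8361.
n = log₂(1.8361) ≈ 0.87667 half-lives, so t½ = 150/0.87667 ≈ 171.1 minutes.
From t = 457 to t = 1050: 476 × (1/2)^((1050−457)/171.1) ≈ 43.083 mg.

43 mg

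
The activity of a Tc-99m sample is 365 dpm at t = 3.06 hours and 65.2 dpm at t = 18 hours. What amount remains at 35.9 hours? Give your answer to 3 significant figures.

8.28 dpm

Over Δt = 18 − 3.06 = 14.94 hours, the level fell by a factor of 365/65.2 ≈ 5.5982.
n = log₂(5.5982) ≈ 2.485 half-lives, so t½ = 14.94/2.485 ≈ 6.0122 hours.
From t = 18 to t = 35.9: 65.2 × (1/2)^((35.9−18)/6.0122) ≈ 8.2793 dpm.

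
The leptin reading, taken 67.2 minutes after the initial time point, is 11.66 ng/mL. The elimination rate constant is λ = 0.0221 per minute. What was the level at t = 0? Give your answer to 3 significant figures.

t½ = ln 2 / λ = 0.69315 / 0.0221 ≈ 31.364 minutes.
Number of half-lives elapsed: n = 67.2/31.364 ≈ 2.1426.
A₀ = A × 2^n = 11.66 × 2^2.1426 = 11.66 × 4.4155 ≈ 51.485 ng/mL.

51.5 ng/mL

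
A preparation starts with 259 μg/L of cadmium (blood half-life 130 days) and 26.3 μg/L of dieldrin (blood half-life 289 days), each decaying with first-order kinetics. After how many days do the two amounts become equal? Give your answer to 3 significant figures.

780 days

Set 259·(1/2)^(t/130) = 26.3·(1/2)^(t/289).
Taking log₂: log₂(259/26.3) = t·(1/130 − 1/289).
log₂(9.8479) = 3.2998; 1/130 − 1/289 = 0.0042321.
t = 3.2998 / 0.0042321 ≈ 779.71 days.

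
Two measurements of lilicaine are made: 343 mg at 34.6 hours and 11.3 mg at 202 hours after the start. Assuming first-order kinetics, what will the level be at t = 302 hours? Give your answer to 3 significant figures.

1.47 mg

Over Δt = 202 − 34.6 = 167.4 hours, the level fell by a factor of 343/11.3 ≈ 30.354.
n = log₂(30.354) ≈ 4.9238 half-lives, so t½ = 167.4/4.9238 ≈ 33.998 hours.
From t = 202 to t = 302: 11.3 × (1/2)^((302−202)/33.998) ≈ 1.4711 mg.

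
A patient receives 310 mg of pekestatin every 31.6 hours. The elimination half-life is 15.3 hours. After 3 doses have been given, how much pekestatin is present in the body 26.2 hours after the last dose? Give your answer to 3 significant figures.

123 mg

The 3 doses were given 89.4, 57.8, 26.2 hours ago.
Total = 310·(1/2)^(89.4/15.3) + 310·(1/2)^(57.8/15.3) + 310·(1/2)^(26.2/15.3)
      = 5.4001 + 22.602 + 94.596 ≈ 122.6 mg.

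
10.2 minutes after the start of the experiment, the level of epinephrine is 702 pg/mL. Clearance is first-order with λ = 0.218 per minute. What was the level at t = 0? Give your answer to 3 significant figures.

t½ = ln 2 / λ = 0.69315 / 0.218 ≈ 3.1796 minutes.
Number of half-lives elapsed: n = 10.2/3.1796 ≈ 3.208.
A₀ = A × 2^n = 702 × 2^3.208 = 702 × 9.2405 ≈ 6486.9 pg/mL.

6490 pg/mL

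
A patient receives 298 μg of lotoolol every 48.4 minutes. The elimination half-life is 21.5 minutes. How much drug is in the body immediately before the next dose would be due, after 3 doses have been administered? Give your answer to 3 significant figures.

The 3 doses were given 145.2, 96.8, 48.4 minutes ago.
Total = 298·(1/2)^(145.2/21.5) + 298·(1/2)^(96.8/21.5) + 298·(1/2)^(48.4/21.5)
      = 2.7619 + 13.149 + 62.596 ≈ 78.507 μg.

78.5 μg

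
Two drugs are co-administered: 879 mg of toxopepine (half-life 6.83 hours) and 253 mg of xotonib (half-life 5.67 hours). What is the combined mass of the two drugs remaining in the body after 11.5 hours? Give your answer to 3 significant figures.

toxopepine: 879 × (1/2)^(11.5/6.83) = 879 × (1/2)^1.6837 ≈ 273.61 mg.
xotonib: 253 × (1/2)^(11.5/5.67) = 253 × (1/2)^2.0282 ≈ 62.025 mg.
Total = 273.61 + 62.025 ≈ 335.63 mg.

336 mg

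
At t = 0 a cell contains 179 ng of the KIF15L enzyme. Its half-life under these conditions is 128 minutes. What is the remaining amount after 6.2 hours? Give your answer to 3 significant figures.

Convert the elapsed time: 6.2 hours = 372 minutes.
Number of half-lives: n = 372/128 ≈ 2.9062.
Remaining = 179 × (1/2)^2.9062 = 179 × 0.13339 ≈ 23.877 ng.

23.9 ng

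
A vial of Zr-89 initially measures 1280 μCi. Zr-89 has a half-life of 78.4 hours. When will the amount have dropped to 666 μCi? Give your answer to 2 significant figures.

74 hours

Fraction remaining = 666/1280 ≈ 0.52031.
n = log₂(1280/666) = ln(1.9219)/ln 2 ≈ 0.94255 half-lives.
t = n × t½ = 0.94255 × 78.4 ≈ 73.896 hours.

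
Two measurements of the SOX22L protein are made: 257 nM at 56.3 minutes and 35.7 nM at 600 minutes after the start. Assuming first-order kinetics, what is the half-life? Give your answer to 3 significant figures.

Over Δt = 600 − 56.3 = 543.7 minutes, the level fell by a factor of 257/35.7 ≈ 7.1989.
n = log₂(7.1989) ≈ 2.8478 half-lives, so t½ = 543.7/2.8478 ≈ 190.92 minutes.

191 minutes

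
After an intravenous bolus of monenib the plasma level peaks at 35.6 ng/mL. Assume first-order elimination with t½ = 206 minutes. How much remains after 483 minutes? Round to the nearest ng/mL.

Number of half-lives: n = 483/206 ≈ 2.3447.
Remaining = 35.6 × (1/2)^2.3447 = 35.6 × 0.19687 ≈ 7.0087 ng/mL.

7 ng/mL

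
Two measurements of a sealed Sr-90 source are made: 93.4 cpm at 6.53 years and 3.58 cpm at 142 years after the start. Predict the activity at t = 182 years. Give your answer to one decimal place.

1.4 cpm

Over Δt = 142 − 6.53 = 135.47 years, the level fell by a factor of 93.4/3.58 ≈ 26.089.
n = log₂(26.089) ≈ 4.7054 half-lives, so t½ = 135.47/4.7054 ≈ 28.79 years.
From t = 142 to t = 182: 3.58 × (1/2)^((182−142)/28.79) ≈ 1.3666 cpm.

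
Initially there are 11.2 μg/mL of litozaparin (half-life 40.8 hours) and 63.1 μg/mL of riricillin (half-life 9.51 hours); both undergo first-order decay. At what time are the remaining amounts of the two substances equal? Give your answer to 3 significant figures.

Set 11.2·(1/2)^(t/40.8) = 63.1·(1/2)^(t/9.51).
Taking log₂: log₂(11.2/63.1) = t·(1/40.8 − 1/9.51).
log₂(0.1775) = -2.4941; 1/40.8 − 1/9.51 = -0.080643.
t = -2.4941 / -0.080643 ≈ 30.928 hours.

30.9 hours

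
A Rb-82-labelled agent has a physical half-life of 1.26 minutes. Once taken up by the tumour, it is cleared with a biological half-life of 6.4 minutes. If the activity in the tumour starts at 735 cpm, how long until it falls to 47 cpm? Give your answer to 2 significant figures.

4.2 minutes

1/t_eff = 1/t_phys + 1/t_biol = 1/1.26 + 1/6.4 = 0.9499 per minute.
t_eff = 1.26 × 6.4 / (1.26 + 6.4) ≈ 1.0527 minutes.
n = log₂(735/47) ≈ 3.967; t = 3.967 × 1.0527 ≈ 4.1762 minutes.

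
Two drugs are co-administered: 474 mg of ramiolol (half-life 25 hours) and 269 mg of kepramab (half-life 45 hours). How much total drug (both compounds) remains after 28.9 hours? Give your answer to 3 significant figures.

ramiolol: 474 × (1/2)^(28.9/25) = 474 × (1/2)^1.156 ≈ 212.71 mg.
kepramab: 269 × (1/2)^(28.9/45) = 269 × (1/2)^0.64222 ≈ 172.36 mg.
Total = 212.71 + 172.36 ≈ 385.06 mg.

385 mg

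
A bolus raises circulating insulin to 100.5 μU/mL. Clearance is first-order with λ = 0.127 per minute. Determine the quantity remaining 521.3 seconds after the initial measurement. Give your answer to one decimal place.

t½ = ln 2 / λ = 0.69315 / 0.127 ≈ 5.4579 minutes.
Convert the elapsed time: 521.3 seconds = 8.68833 minutes.
Number of half-lives: n = 8.68833/5.4579 ≈ 1.5919.
Remaining = 100.5 × (1/2)^1.5919 = 100.5 × 0.33174 ≈ 33.339 μU/mL.

33.3 μU/mL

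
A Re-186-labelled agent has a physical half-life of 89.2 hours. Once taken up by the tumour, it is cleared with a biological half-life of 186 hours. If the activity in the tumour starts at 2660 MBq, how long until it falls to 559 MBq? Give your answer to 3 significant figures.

136 hours

1/t_eff = 1/t_phys + 1/t_biol = 1/89.2 + 1/186 = 0.016587 per hour.
t_eff = 89.2 × 186 / (89.2 + 186) ≈ 60.288 hours.
n = log₂(2660/559) ≈ 2.2505; t = 2.2505 × 60.288 ≈ 135.68 hours.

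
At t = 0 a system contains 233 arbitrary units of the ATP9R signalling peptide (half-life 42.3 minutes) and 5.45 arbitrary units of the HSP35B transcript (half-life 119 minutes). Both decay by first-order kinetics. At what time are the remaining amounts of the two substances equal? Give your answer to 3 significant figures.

356 minutes

Set 233·(1/2)^(t/42.3) = 5.45·(1/2)^(t/119).
Taking log₂: log₂(233/5.45) = t·(1/42.3 − 1/119).
log₂(42.752) = 5.4179; 1/42.3 − 1/119 = 0.015237.
t = 5.4179 / 0.015237 ≈ 355.57 minutes.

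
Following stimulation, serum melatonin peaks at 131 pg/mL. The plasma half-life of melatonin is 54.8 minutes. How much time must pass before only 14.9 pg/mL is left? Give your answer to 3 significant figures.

172 minutes

Fraction remaining = 14.9/131 ≈ 0.11374.
n = log₂(131/14.9) = ln(8.7919)/ln 2 ≈ 3.1362 half-lives.
t = n × t½ = 3.1362 × 54.8 ≈ 171.86 minutes.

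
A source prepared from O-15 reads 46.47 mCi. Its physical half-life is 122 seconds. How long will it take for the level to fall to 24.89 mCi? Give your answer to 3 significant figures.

Fraction remaining = 24.89/46.47 ≈ 0.53561.
n = log₂(46.47/24.89) = ln(1.867)/ln 2 ≈ 0.90073 half-lives.
t = n × t½ = 0.90073 × 122 ≈ 109.89 seconds.

110 seconds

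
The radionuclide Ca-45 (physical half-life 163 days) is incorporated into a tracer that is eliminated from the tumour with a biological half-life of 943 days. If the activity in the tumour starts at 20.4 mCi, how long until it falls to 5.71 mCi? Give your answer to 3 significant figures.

1/t_eff = 1/t_phys + 1/t_biol = 1/163 + 1/943 = 0.0071954 per day.
t_eff = 163 × 943 / (163 + 943) ≈ 138.98 days.
n = log₂(20.4/5.71) ≈ 1.837; t = 1.837 × 138.98 ≈ 255.3 days.

255 days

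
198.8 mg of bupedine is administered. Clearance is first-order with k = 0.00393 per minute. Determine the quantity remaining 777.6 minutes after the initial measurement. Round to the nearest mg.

t½ = ln 2 / k = 0.69315 / 0.00393 ≈ 176.37 minutes.
Number of half-lives: n = 777.6/176.37 ≈ 4.4088.
Remaining = 198.8 × (1/2)^4.4088 = 198.8 × 0.047077 ≈ 9.3589 mg.

9 mg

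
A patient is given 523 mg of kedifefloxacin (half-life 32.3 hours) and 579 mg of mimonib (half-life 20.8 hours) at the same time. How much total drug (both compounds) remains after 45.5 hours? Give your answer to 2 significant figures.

kedifefloxacin: 523 × (1/2)^(45.5/32.3) = 523 × (1/2)^1.4087 ≈ 196.99 mg.
mimonib: 579 × (1/2)^(45.5/20.8) = 579 × (1/2)^2.1875 ≈ 127.11 mg.
Total = 196.99 + 127.11 ≈ 324.1 mg.

320 mg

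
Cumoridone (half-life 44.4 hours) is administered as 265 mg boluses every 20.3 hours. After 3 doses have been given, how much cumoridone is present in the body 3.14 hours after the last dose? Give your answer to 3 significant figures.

570 mg

The 3 doses were given 43.74, 23.44, 3.14 hours ago.
Total = 265·(1/2)^(43.74/44.4) + 265·(1/2)^(23.44/44.4) + 265·(1/2)^(3.14/44.4)
      = 133.87 + 183.79 + 252.32 ≈ 569.99 mg.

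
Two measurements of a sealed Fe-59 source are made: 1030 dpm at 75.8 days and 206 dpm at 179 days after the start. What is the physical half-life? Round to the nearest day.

44 days

Over Δt = 179 − 75.8 = 103.2 days, the level fell by a factor of 1030/206 ≈ 5.
n = log₂(5) ≈ 2.3219 half-lives, so t½ = 103.2/2.3219 ≈ 44.446 days.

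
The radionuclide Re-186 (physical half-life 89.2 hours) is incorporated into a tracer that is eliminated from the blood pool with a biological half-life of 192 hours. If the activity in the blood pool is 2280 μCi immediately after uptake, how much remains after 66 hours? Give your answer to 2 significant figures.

1100 μCi

1/t_eff = 1/t_phys + 1/t_biol = 1/89.2 + 1/192 = 0.016419 per hour.
t_eff = 89.2 × 192 / (89.2 + 192) ≈ 60.905 hours.
Remaining = 2280 × (1/2)^(66/60.905) = 2280 × (1/2)^1.0837 ≈ 1075.8 μCi.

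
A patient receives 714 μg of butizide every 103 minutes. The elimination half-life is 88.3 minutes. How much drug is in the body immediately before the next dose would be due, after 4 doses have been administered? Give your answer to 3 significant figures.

The 4 doses were given 412, 309, 206, 103 minutes ago.
Total = 714·(1/2)^(412/88.3) + 714·(1/2)^(309/88.3) + 714·(1/2)^(206/88.3) + 714·(1/2)^(103/88.3)
      = 28.127 + 63.134 + 141.71 + 318.09 ≈ 551.07 μg.

551 μg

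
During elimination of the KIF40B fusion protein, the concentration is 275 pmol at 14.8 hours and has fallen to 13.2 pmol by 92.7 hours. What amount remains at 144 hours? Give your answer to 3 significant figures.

1.79 pmol

Over Δt = 92.7 − 14.8 = 77.9 hours, the level fell by a factor of 275/13.2 ≈ 20.833.
n = log₂(20.833) ≈ 4.3808 half-lives, so t½ = 77.9/4.3808 ≈ 17.782 hours.
From t = 92.7 to t = 144: 13.2 × (1/2)^((144−92.7)/17.782) ≈ 1.787 pmol.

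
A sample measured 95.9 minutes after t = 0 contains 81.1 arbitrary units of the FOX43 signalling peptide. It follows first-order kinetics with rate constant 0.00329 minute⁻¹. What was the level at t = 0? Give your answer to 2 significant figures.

t½ = ln 2 / k = 0.69315 / 0.00329 ≈ 210.68 minutes.
Number of half-lives elapsed: n = 95.9/210.68 ≈ 0.45519.
A₀ = A × 2^n = 81.1 × 2^0.45519 = 81.1 × 1.371 ≈ 111.18 arbitrary units.

110 arbitrary units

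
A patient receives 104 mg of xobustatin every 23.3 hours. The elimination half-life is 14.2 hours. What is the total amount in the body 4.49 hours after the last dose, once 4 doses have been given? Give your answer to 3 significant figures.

The 4 doses were given 74.39, 51.09, 27.79, 4.49 hours ago.
Total = 104·(1/2)^(74.39/14.2) + 104·(1/2)^(51.09/14.2) + 104·(1/2)^(27.79/14.2) + 104·(1/2)^(4.49/14.2)
      = 2.7543 + 8.5894 + 26.786 + 83.531 ≈ 121.66 mg.

122 mg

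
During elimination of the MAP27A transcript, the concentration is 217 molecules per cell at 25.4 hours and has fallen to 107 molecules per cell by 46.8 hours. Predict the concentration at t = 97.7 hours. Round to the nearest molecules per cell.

Over Δt = 46.8 − 25.4 = 21.4 hours, the level fell by a factor of 217/107 ≈ 2.028.
n = log₂(2.028) ≈ 1.0201 half-lives, so t½ = 21.4/1.0201 ≈ 20.979 hours.
From t = 46.8 to t = 97.7: 107 × (1/2)^((97.7−46.8)/20.979) ≈ 19.907 molecules per cell.

20 molecules per cell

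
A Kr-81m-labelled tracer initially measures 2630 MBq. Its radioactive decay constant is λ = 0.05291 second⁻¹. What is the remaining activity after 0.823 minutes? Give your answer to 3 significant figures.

t½ = ln 2 / λ = 0.69315 / 0.05291 ≈ 13.1 seconds.
Convert the elapsed time: 0.823 minutes = 49.38 seconds.
Number of half-lives: n = 49.38/13.1 ≈ 3.7693.
Remaining = 2630 × (1/2)^3.7693 = 2630 × 0.073337 ≈ 192.88 MBq.

193 MBq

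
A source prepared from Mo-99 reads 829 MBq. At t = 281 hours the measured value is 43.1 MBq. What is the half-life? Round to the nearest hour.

A/A₀ = 43.1/829 ≈ 0.05199.
n = log₂(19.234) ≈ 4.2656 half-lives elapsed in 281 hours.
t½ = 281/4.2656 ≈ 65.876 hours.

66 hours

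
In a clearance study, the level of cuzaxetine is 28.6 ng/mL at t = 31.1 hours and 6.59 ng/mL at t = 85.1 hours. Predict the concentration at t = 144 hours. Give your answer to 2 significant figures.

Over Δt = 85.1 − 31.1 = 54 hours, the level fell by a factor of 28.6/6.59 ≈ 4.3399.
n = log₂(4.3399) ≈ 2.1177 half-lives, so t½ = 54/2.1177 ≈ 25.5 hours.
From t = 85.1 to t = 144: 6.59 × (1/2)^((144−85.1)/25.5) ≈ 1.3291 ng/mL.

1.3 ng/mL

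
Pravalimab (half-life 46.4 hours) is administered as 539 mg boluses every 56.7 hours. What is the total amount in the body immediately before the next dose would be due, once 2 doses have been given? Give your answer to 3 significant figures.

330 mg

The 2 doses were given 113.4, 56.7 hours ago.
Total = 539·(1/2)^(113.4/46.4) + 539·(1/2)^(56.7/46.4)
      = 99.056 + 231.07 ≈ 330.12 mg.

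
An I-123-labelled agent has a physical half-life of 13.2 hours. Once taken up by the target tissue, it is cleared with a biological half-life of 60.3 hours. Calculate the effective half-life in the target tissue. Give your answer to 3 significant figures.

10.8 hours

1/t_eff = 1/t_phys + 1/t_biol = 1/13.2 + 1/60.3 = 0.092341 per hour.
t_eff = 13.2 × 60.3 / (13.2 + 60.3) ≈ 10.829 hours.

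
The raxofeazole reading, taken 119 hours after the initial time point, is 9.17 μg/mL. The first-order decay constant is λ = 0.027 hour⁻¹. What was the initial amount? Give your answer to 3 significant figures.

228 μg/mL

t½ = ln 2 / λ = 0.69315 / 0.027 ≈ 25.672 hours.
Number of half-lives elapsed: n = 119/25.672 ≈ 4.6354.
A₀ = A × 2^n = 9.17 × 2^4.6354 = 9.17 × 24.854 ≈ 227.91 μg/mL.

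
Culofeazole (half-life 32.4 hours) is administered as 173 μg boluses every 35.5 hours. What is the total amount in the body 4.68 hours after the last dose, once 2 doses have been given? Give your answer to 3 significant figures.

230 μg

The 2 doses were given 40.18, 4.68 hours ago.
Total = 173·(1/2)^(40.18/32.4) + 173·(1/2)^(4.68/32.4)
      = 73.237 + 156.52 ≈ 229.76 μg.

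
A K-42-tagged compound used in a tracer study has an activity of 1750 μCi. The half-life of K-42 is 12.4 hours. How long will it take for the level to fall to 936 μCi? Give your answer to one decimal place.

11.2 hours

Fraction remaining = 936/1750 ≈ 0.53486.
n = log₂(1750/936) = ln(1.8697)/ln 2 ≈ 0.90277 half-lives.
t = n × t½ = 0.90277 × 12.4 ≈ 11.194 hours.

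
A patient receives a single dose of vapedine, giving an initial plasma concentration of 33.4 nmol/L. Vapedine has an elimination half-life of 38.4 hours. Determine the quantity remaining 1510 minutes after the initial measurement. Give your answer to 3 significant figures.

Convert the elapsed time: 1510 minutes = 25.1667 hours.
Number of half-lives: n = 25.1667/38.4 ≈ 0.65538.
Remaining = 33.4 × (1/2)^0.65538 = 33.4 × 0.63491 ≈ 21.206 nmol/L.

21.2 nmol/L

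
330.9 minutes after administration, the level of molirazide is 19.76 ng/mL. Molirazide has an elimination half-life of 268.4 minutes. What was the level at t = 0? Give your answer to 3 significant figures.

46.4 ng/mL

Number of half-lives elapsed: n = 330.9/268.4 ≈ 1.2329.
A₀ = A × 2^n = 19.76 × 2^1.2329 = 19.76 × 2.3503 ≈ 46.442 ng/mL.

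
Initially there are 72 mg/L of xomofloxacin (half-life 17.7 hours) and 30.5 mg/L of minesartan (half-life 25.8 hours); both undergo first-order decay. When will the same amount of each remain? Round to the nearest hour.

Set 72·(1/2)^(t/17.7) = 30.5·(1/2)^(t/25.8).
Taking log₂: log₂(72/30.5) = t·(1/17.7 − 1/25.8).
log₂(2.3607) = 1.2392; 1/17.7 − 1/25.8 = 0.017737.
t = 1.2392 / 0.017737 ≈ 69.863 hours.

70 hours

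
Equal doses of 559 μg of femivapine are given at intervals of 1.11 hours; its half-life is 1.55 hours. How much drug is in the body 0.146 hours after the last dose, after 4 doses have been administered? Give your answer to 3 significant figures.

1150 μg

The 4 doses were given 3.476, 2.366, 1.256, 0.146 hours ago.
Total = 559·(1/2)^(3.476/1.55) + 559·(1/2)^(2.366/1.55) + 559·(1/2)^(1.256/1.55) + 559·(1/2)^(0.146/1.55)
      = 118.12 + 194.05 + 318.77 + 523.67 ≈ 1154.6 μg.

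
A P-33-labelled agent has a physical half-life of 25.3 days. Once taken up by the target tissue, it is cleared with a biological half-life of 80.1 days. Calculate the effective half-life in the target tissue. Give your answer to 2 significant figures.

19 days

1/t_eff = 1/t_phys + 1/t_biol = 1/25.3 + 1/80.1 = 0.05201 per day.
t_eff = 25.3 × 80.1 / (25.3 + 80.1) ≈ 19.227 days.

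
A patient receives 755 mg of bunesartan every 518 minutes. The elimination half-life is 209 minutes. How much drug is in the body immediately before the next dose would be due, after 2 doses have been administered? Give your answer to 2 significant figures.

160 mg

The 2 doses were given 1036, 518 minutes ago.
Total = 755·(1/2)^(1036/209) + 755·(1/2)^(518/209)
      = 24.309 + 135.47 ≈ 159.78 mg.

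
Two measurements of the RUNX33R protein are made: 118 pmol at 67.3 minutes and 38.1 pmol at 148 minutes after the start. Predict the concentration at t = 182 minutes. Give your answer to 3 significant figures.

23.7 pmol

Over Δt = 148 − 67.3 = 80.7 minutes, the level fell by a factor of 118/38.1 ≈ 3.0971.
n = log₂(3.0971) ≈ 1.6309 half-lives, so t½ = 80.7/1.6309 ≈ 49.481 minutes.
From t = 148 to t = 182: 38.1 × (1/2)^((182−148)/49.481) ≈ 23.663 pmol.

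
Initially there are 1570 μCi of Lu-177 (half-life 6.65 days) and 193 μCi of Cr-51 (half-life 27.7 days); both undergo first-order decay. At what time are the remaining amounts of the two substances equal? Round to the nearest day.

26 days

Set 1570·(1/2)^(t/6.65) = 193·(1/2)^(t/27.7).
Taking log₂: log₂(1570/193) = t·(1/6.65 − 1/27.7).
log₂(8.1347) = 3.0241; 1/6.65 − 1/27.7 = 0.11427.
t = 3.0241 / 0.11427 ≈ 26.463 days.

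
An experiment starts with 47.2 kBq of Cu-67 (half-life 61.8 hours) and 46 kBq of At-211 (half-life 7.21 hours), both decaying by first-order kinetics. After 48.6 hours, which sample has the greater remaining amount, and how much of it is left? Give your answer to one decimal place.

Cu-67, 27.4 kBq

Cu-67: 47.2 × (1/2)^0.78641 ≈ 27.366 kBq.
At-211: 46 × (1/2)^6.7406 ≈ 0.43015 kBq.
Cu-67 has more remaining, at ≈ 27.366 kBq.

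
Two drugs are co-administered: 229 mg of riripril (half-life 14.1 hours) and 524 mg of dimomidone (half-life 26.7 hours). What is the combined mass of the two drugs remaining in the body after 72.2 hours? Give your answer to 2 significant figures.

87 mg

riripril: 229 × (1/2)^(72.2/14.1) = 229 × (1/2)^5.1206 ≈ 6.5825 mg.
dimomidone: 524 × (1/2)^(72.2/26.7) = 524 × (1/2)^2.7041 ≈ 80.41 mg.
Total = 6.5825 + 80.41 ≈ 86.993 mg.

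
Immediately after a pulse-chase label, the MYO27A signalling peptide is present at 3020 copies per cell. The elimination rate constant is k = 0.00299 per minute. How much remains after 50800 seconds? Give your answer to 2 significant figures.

240 copies per cell

t½ = ln 2 / k = 0.69315 / 0.00299 ≈ 231.82 minutes.
Convert the elapsed time: 50800 seconds = 846.667 minutes.
Number of half-lives: n = 846.667/231.82 ≈ 3.6522.
Remaining = 3020 × (1/2)^3.6522 = 3020 × 0.079537 ≈ 240.2 copies per cell.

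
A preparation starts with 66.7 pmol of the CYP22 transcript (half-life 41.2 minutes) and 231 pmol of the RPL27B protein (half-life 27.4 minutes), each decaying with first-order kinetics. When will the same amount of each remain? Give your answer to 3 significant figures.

Set 66.7·(1/2)^(t/41.2) = 231·(1/2)^(t/27.4).
Taking log₂: log₂(66.7/231) = t·(1/41.2 − 1/27.4).
log₂(0.28874) = -1.7921; 1/41.2 − 1/27.4 = -0.012225.
t = -1.7921 / -0.012225 ≈ 146.6 minutes.

147 minutes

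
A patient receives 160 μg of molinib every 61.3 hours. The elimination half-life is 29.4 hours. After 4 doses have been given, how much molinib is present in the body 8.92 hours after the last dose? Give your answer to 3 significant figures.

The 4 doses were given 192.82, 131.52, 70.22, 8.92 hours ago.
Total = 160·(1/2)^(192.82/29.4) + 160·(1/2)^(131.52/29.4) + 160·(1/2)^(70.22/29.4) + 160·(1/2)^(8.92/29.4)
      = 1.6975 + 7.2023 + 30.558 + 129.65 ≈ 169.11 μg.

169 μg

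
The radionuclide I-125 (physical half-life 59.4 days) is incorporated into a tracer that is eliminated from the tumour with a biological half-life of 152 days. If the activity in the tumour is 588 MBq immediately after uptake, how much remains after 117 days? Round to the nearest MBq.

1/t_eff = 1/t_phys + 1/t_biol = 1/59.4 + 1/152 = 0.023414 per day.
t_eff = 59.4 × 152 / (59.4 + 152) ≈ 42.71 days.
Remaining = 588 × (1/2)^(117/42.71) = 588 × (1/2)^2.7394 ≈ 88.049 MBq.

88 MBq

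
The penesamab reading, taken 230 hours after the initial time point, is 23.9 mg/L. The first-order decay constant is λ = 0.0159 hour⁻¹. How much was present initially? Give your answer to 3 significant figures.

926 mg/L

t½ = ln 2 / λ = 0.69315 / 0.0159 ≈ 43.594 hours.
Number of half-lives elapsed: n = 230/43.594 ≈ 5.2759.
A₀ = A × 2^n = 23.9 × 2^5.2759 = 23.9 × 38.745 ≈ 926 mg/L.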